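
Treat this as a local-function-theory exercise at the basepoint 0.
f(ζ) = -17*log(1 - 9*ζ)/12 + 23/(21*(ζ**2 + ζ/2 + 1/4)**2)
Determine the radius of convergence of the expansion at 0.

Denominator factor (ζ**2 + ζ/2 + 1/4)^2: discriminant -3/4, complex-conjugate roots (-1/4) + ((1/4)*sqrt(3))*i and (-1/4) - ((1/4)*sqrt(3))*i; poles of order 2, moduli 1/2 and 1/2.
Branch term (-17/12)*log(1 - ζ/(1/9)): its argument vanishes at ζ = 1/9, a logarithmic branch point, modulus 1/9.
The radius of convergence is the smallest modulus among the singular points: 1/9.

The radius of convergence is 1/9.


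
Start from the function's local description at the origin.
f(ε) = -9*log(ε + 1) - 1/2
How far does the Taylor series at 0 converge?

Branch term (-9)*log(1 - ε/(-1)): its argument vanishes at ε = -1, a logarithmic branch point, modulus 1.
The radius of convergence is the smallest modulus among the singular points: 1.

The radius of convergence is 1.


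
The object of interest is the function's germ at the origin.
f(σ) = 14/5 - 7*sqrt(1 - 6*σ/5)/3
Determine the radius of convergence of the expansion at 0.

Branch term (-7/3)*sqrt(1 - σ/(5/6)): its argument vanishes at σ = 5/6, a square-root branch point, modulus 5/6.
The radius of convergence is the smallest modulus among the singular points: 5/6.

The radius of convergence is 5/6.


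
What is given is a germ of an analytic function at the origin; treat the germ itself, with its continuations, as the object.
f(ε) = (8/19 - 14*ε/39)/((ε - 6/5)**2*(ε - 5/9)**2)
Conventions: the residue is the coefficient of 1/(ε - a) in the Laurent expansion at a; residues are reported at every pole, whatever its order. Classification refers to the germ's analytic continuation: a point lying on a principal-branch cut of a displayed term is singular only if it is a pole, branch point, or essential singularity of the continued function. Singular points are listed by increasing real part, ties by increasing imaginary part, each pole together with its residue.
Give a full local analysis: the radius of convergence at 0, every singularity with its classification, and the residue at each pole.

Radius of convergence at 0: 5/9.
At 5/9: a pole of order 2; residue 4769550/6024083.
At 6/5: a pole of order 2; residue -4769550/6024083.

Denominator factor (ε - 5/9)^2: pole of order 2 at 5/9, modulus 5/9.
Denominator factor (ε - 6/5)^2: pole of order 2 at 6/5, modulus 6/5.
The radius of convergence is the smallest modulus among the singular points: 5/9.
At the order-2 pole 5/9 set g(ε) = (ε - (5/9))^2*f(ε) = (8/19 - 14*ε/39)/(ε - 6/5)**2.
Order-2 pole: residue = g'(a); g'(5/9) = 4769550/6024083, so the residue is 4769550/6024083.
At the order-2 pole 6/5 set g(ε) = (ε - (6/5))^2*f(ε) = (8/19 - 14*ε/39)/(ε - 5/9)**2.
Order-2 pole: residue = g'(a); g'(6/5) = -4769550/6024083, so the residue is -4769550/6024083.
List the singular points by increasing real part (a conjugate pair: the negative imaginary part first).


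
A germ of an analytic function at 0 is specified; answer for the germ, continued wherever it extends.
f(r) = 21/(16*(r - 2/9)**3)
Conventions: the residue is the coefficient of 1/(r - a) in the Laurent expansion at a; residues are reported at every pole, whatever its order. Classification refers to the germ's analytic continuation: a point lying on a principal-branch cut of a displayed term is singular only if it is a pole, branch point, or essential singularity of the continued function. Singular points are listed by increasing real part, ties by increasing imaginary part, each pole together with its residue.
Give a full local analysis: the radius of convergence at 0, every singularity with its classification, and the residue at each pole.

Radius of convergence at 0: 2/9.
At 2/9: a pole of order 3; residue 0.

Denominator factor (r - 2/9)^3: pole of order 3 at 2/9, modulus 2/9.
The radius of convergence is the smallest modulus among the singular points: 2/9.
At the order-3 pole 2/9 set g(r) = (r - (2/9))^3*f(r) = 21/16.
Order-3 pole: residue = g''(a)/2; g''(2/9) = 0, so the residue is 0.


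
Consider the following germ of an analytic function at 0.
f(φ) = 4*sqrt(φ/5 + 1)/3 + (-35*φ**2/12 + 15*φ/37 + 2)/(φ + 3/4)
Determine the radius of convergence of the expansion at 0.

Denominator factor (φ + 3/4): pole of order 1 at -3/4, modulus 3/4.
Branch term (4/3)*sqrt(1 - φ/(-5)): its argument vanishes at φ = -5, a square-root branch point, modulus 5.
The radius of convergence is the smallest modulus among the singular points: 3/4.

The radius of convergence is 3/4.


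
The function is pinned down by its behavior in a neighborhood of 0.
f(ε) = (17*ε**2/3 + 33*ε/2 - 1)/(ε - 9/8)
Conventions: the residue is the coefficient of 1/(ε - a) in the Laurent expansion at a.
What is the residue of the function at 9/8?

The residue is 1583/64.

At the order-1 pole 9/8 set g(ε) = (ε - (9/8))*f(ε) = 17*ε**2/3 + 33*ε/2 - 1.
Simple pole: residue = g(a) at a = 9/8, which is 1583/64.


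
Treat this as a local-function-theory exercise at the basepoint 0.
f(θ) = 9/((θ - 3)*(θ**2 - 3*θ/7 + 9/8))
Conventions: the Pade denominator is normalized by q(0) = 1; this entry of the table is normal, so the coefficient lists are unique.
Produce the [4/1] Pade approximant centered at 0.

Taylor coefficients needed (expand at 0): a_0 = -8/3, a_1 = -40/21, a_2 = 1784/1323, a_3 = 58568/27783, a_4 = -249992/583443, a_5 = -25093048/12252303.
Write the denominator as Q(θ) = 1 + q1*θ. Requiring Q*f - P = O(θ^6) with deg P <= 4 kills the coefficients of θ^5..θ^5 in Q*f:
  θ^5: a_5 + q1*a_4 = 0, i.e. -25093048/12252303 + (-249992/583443)*q1 = 0.
Solving this linear system: q1 = -3136631/656229.
The numerator is Q*f truncated at degree 4: P0 = a_0 = -8/3; P1 = a_1 + q1*a_0 = 3049024/281241; P2 = a_2 + q1*a_1 = 8819264/843723; P3 = a_3 + q1*a_2 = -10978304/2531169; P4 = a_4 + q1*a_3 = -26588672/2531169.

The Pade approximant has numerator coefficients [-8/3, 3049024/281241, 8819264/843723, -10978304/2531169, -26588672/2531169]; denominator coefficients [1, -3136631/656229].


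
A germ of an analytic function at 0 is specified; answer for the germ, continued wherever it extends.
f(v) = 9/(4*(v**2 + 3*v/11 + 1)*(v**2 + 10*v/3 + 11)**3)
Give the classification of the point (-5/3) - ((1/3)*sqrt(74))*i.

The denominator factor v**2 + 10*v/3 + 11 vanishes at (-5/3) - ((1/3)*sqrt(74))*i and appears to the power 3; the numerator there equals 9/4, nonzero, and no other factor vanishes.
Hence a pole whose order is the multiplicity, 3.

The point is a pole of order 3.


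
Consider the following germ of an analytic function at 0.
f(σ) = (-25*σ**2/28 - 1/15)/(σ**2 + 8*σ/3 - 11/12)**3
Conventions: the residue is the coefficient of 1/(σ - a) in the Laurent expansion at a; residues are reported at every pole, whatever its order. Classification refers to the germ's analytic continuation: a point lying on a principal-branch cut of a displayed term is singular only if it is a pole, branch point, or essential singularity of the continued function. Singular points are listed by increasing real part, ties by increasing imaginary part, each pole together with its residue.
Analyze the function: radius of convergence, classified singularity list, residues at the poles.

Radius of convergence at 0: -4/3 + (1/6)*sqrt(97).
At -4/3 - (1/6)*sqrt(97): a pole of order 3; residue (347841/255548440)*sqrt(97).
At -4/3 + (1/6)*sqrt(97): a pole of order 3; residue -(347841/255548440)*sqrt(97).


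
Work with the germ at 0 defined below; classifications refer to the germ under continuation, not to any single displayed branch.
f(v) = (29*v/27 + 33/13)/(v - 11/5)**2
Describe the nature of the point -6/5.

The point is a regular point.

Denominator factors: v - 11/5 = -17/5 at v = -6/5 — none vanishes.
So the germ continues analytically to -6/5.


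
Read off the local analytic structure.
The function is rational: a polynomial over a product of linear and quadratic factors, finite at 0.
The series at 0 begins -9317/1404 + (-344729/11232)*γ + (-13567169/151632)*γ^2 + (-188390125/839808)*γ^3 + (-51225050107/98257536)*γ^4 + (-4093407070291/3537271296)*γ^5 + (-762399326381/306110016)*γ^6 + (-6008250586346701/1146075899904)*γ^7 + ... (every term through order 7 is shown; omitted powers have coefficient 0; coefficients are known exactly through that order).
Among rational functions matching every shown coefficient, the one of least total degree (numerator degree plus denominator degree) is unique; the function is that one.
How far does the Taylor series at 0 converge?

No rational of total degree below 5 reproduces all 8 coefficients; solving the [2/3] Pade equations on them gives f(γ) = (-24*γ**2/11 + 11*γ/24 + 33/13)/((γ - 9/7)*(γ - 6/11)**2), whose expansion matches every shown term.
Denominator factor (γ - 9/7): pole of order 1 at 9/7, modulus 9/7.
Denominator factor (γ - 6/11)^2: pole of order 2 at 6/11, modulus 6/11.
The radius of convergence is the smallest modulus among the singular points: 6/11.

The radius of convergence is 6/11.


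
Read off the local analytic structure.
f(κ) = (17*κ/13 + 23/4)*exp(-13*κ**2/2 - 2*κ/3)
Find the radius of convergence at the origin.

The radius of convergence is infinite.

The factor exp(-13*κ**2/2 - 2*κ/3) is entire and contributes no finite singular point.
The polynomial part has no poles.
No finite singular points: the Taylor series at 0 converges everywhere.


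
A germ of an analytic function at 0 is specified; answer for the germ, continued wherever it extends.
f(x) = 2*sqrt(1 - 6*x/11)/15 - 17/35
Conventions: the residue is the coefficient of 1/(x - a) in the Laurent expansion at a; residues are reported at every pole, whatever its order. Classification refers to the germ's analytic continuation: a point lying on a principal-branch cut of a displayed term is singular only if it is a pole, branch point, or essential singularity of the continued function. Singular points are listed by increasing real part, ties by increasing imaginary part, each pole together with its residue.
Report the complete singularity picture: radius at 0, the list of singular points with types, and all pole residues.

Radius of convergence at 0: 11/6.
At 11/6: an algebraic (square-root) branch point.

Branch term (2/15)*sqrt(1 - x/(11/6)): its argument vanishes at x = 11/6, a square-root branch point, modulus 11/6.
The radius of convergence is the smallest modulus among the singular points: 11/6.


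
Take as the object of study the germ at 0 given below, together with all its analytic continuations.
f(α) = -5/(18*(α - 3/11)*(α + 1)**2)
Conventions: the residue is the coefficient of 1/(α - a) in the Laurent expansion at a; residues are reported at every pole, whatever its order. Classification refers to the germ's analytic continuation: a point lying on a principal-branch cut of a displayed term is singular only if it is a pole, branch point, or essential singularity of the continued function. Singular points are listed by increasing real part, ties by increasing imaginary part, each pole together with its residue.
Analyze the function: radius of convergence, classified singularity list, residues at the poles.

Radius of convergence at 0: 3/11.
At -1: a pole of order 2; residue 605/3528.
At 3/11: a pole of order 1; residue -605/3528.

Denominator factor (α + 1)^2: pole of order 2 at -1, modulus 1.
Denominator factor (α - 3/11): pole of order 1 at 3/11, modulus 3/11.
The radius of convergence is the smallest modulus among the singular points: 3/11.
At the order-2 pole -1 set g(α) = (α - (-1))^2*f(α) = -5/(18*(α - 3/11)).
Order-2 pole: residue = g'(a); g'(-1) = 605/3528, so the residue is 605/3528.
At the order-1 pole 3/11 set g(α) = (α - (3/11))*f(α) = -5/(18*(α + 1)**2).
Simple pole: residue = g(a) at a = 3/11, which is -605/3528.
List the singular points by increasing real part (a conjugate pair: the negative imaginary part first).


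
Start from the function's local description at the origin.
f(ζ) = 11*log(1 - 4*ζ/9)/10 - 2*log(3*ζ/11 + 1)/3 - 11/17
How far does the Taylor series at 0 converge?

The radius of convergence is 9/4.

Branch term (11/10)*log(1 - ζ/(9/4)): its argument vanishes at ζ = 9/4, a logarithmic branch point, modulus 9/4.
Branch term (-2/3)*log(1 - ζ/(-11/3)): its argument vanishes at ζ = -11/3, a logarithmic branch point, modulus 11/3.
The radius of convergence is the smallest modulus among the singular points: 9/4.


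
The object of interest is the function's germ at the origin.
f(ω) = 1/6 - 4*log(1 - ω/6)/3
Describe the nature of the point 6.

The term (-4/3)*log(1 - ω/(6)) has argument 1 - 6/(6) = 0 at 6: a logarithmic (infinitely-sheeted) branch point; the remaining terms are analytic or single-valued there.

The point is a logarithmic branch point.


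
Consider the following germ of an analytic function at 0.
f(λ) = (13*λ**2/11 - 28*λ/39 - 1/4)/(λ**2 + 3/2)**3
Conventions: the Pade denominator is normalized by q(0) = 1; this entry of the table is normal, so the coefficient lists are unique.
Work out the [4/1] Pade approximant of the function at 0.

The Pade approximant has numerator coefficients [-2/27, -112/675, 7145524/11293425, 224/2025, -13175648/11293425]; denominator coefficients [1, -616/975].

Taylor coefficients needed (expand at 0): a_0 = -2/27, a_1 = -224/1053, a_2 = 148/297, a_3 = 448/1053, a_4 = -800/891, a_5 = -1792/3159.
Write the denominator as Q(λ) = 1 + q1*λ. Requiring Q*f - P = O(λ^6) with deg P <= 4 kills the coefficients of λ^5..λ^5 in Q*f:
  λ^5: a_5 + q1*a_4 = 0, i.e. -1792/3159 + (-800/891)*q1 = 0.
Solving this linear system: q1 = -616/975.
The numerator is Q*f truncated at degree 4: P0 = a_0 = -2/27; P1 = a_1 + q1*a_0 = -112/675; P2 = a_2 + q1*a_1 = 7145524/11293425; P3 = a_3 + q1*a_2 = 224/2025; P4 = a_4 + q1*a_3 = -13175648/11293425.


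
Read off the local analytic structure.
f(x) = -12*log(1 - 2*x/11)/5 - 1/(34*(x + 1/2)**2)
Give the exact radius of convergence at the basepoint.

The radius of convergence is 1/2.

Denominator factor (x + 1/2)^2: pole of order 2 at -1/2, modulus 1/2.
Branch term (-12/5)*log(1 - x/(11/2)): its argument vanishes at x = 11/2, a logarithmic branch point, modulus 11/2.
The radius of convergence is the smallest modulus among the singular points: 1/2.


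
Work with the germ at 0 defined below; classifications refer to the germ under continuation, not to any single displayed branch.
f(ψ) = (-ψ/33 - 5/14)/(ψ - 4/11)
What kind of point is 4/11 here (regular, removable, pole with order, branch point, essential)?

The point is a pole of order 1.

The denominator factor ψ - 4/11 vanishes at 4/11 and appears to the power 1; the numerator there equals -1871/5082, nonzero, and no other factor vanishes.
Hence a pole whose order is the multiplicity, 1.


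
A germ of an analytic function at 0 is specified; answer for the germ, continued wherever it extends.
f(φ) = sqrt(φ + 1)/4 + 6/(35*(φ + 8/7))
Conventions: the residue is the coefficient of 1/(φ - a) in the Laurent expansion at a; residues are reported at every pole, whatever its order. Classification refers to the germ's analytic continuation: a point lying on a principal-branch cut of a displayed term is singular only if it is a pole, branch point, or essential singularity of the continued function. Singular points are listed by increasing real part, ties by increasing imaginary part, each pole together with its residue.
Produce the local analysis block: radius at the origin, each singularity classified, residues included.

Radius of convergence at 0: 1.
At -8/7: a pole of order 1; residue 6/35.
At -1: an algebraic (square-root) branch point.

Denominator factor (φ + 8/7): pole of order 1 at -8/7, modulus 8/7.
Branch term (1/4)*sqrt(1 - φ/(-1)): its argument vanishes at φ = -1, a square-root branch point, modulus 1.
The radius of convergence is the smallest modulus among the singular points: 1.
The branch term is analytic at -8/7 and contributes nothing to the residue; only the rational part matters.
At the order-1 pole -8/7 set g(φ) = (φ - (-8/7))*(rational part) = 6/35.
Simple pole: residue = g(a) at a = -8/7, which is 6/35.
List the singular points by increasing real part (a conjugate pair: the negative imaginary part first).


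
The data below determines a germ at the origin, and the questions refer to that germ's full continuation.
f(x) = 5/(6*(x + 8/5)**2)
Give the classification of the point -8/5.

The denominator factor x + 8/5 vanishes at -8/5 and appears to the power 2; the numerator there equals 5/6, nonzero, and no other factor vanishes.
Hence a pole whose order is the multiplicity, 2.

The point is a pole of order 2.


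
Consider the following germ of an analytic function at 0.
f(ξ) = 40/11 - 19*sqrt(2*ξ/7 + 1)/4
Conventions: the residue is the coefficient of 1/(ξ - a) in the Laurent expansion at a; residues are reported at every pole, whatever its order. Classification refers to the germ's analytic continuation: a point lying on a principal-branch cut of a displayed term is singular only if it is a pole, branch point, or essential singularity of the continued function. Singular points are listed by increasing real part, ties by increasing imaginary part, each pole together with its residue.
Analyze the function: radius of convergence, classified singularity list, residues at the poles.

Branch term (-19/4)*sqrt(1 - ξ/(-7/2)): its argument vanishes at ξ = -7/2, a square-root branch point, modulus 7/2.
The radius of convergence is the smallest modulus among the singular points: 7/2.

Radius of convergence at 0: 7/2.
At -7/2: an algebraic (square-root) branch point.


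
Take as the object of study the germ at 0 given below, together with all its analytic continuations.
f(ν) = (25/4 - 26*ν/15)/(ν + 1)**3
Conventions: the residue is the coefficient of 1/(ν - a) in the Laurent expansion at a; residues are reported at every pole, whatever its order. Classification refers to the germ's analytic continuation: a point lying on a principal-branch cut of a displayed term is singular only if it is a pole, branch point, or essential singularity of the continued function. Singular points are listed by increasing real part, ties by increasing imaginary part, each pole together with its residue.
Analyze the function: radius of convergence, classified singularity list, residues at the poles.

Radius of convergence at 0: 1.
At -1: a pole of order 3; residue 0.

Denominator factor (ν + 1)^3: pole of order 3 at -1, modulus 1.
The radius of convergence is the smallest modulus among the singular points: 1.
At the order-3 pole -1 set g(ν) = (ν - (-1))^3*f(ν) = 25/4 - 26*ν/15.
Order-3 pole: residue = g''(a)/2; g''(-1) = 0, so the residue is 0.


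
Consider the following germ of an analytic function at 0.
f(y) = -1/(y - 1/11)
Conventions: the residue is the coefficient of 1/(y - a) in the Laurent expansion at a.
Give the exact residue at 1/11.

At the order-1 pole 1/11 set g(y) = (y - (1/11))*f(y) = -1.
Simple pole: residue = g(a) at a = 1/11, which is -1.

The residue is -1.


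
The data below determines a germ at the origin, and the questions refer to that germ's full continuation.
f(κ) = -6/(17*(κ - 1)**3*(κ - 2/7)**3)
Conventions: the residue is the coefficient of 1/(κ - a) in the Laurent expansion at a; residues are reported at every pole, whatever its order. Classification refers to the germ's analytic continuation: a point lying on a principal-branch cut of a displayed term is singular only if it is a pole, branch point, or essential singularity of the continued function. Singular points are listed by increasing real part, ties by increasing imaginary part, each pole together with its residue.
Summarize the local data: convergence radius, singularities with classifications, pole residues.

Radius of convergence at 0: 2/7.
At 2/7: a pole of order 3; residue 605052/53125.
At 1: a pole of order 3; residue -605052/53125.

Denominator factor (κ - 1)^3: pole of order 3 at 1, modulus 1.
Denominator factor (κ - 2/7)^3: pole of order 3 at 2/7, modulus 2/7.
The radius of convergence is the smallest modulus among the singular points: 2/7.
At the order-3 pole 2/7 set g(κ) = (κ - (2/7))^3*f(κ) = -6/(17*(κ - 1)**3).
Order-3 pole: residue = g''(a)/2; g''(2/7) = 1210104/53125, so the residue is 605052/53125.
At the order-3 pole 1 set g(κ) = (κ - (1))^3*f(κ) = -6/(17*(κ - 2/7)**3).
Order-3 pole: residue = g''(a)/2; g''(1) = -1210104/53125, so the residue is -605052/53125.
List the singular points by increasing real part (a conjugate pair: the negative imaginary part first).


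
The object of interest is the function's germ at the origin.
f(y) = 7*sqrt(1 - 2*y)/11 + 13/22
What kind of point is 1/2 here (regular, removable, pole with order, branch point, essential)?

The term (7/11)*sqrt(1 - y/(1/2)) has argument 1 - 1/2/(1/2) = 0 at 1/2: a square-root (algebraic, two-sheeted) branch point; the remaining terms are analytic or single-valued there.

The point is an algebraic (square-root) branch point.


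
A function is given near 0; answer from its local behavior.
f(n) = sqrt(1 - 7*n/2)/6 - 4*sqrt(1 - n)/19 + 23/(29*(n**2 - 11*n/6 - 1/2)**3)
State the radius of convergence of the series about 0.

The radius of convergence is -11/12 + (1/12)*sqrt(193).

Denominator factor (n**2 - 11*n/6 - 1/2)^3: discriminant 193/36, real irrational roots 11/12 + (1/12)*sqrt(193) and 11/12 - (1/12)*sqrt(193); poles of order 3, moduli 11/12 + (1/12)*sqrt(193) and -11/12 + (1/12)*sqrt(193).
Branch term (-4/19)*sqrt(1 - n/(1)): its argument vanishes at n = 1, a square-root branch point, modulus 1.
Branch term (1/6)*sqrt(1 - n/(2/7)): its argument vanishes at n = 2/7, a square-root branch point, modulus 2/7.
The radius of convergence is the smallest modulus among the singular points: -11/12 + (1/12)*sqrt(193).


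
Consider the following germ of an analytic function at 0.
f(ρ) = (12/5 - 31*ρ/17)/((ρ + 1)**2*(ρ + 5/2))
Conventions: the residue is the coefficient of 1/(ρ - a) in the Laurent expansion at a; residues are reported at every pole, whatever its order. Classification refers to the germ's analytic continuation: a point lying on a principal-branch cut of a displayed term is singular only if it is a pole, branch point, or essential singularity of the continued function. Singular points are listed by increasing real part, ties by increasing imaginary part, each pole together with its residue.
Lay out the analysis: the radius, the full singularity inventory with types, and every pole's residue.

Denominator factor (ρ + 5/2): pole of order 1 at -5/2, modulus 5/2.
Denominator factor (ρ + 1)^2: pole of order 2 at -1, modulus 1.
The radius of convergence is the smallest modulus among the singular points: 1.
At the order-1 pole -5/2 set g(ρ) = (ρ - (-5/2))*f(ρ) = (12/5 - 31*ρ/17)/(ρ + 1)**2.
Simple pole: residue = g(a) at a = -5/2, which is 2366/765.
At the order-2 pole -1 set g(ρ) = (ρ - (-1))^2*f(ρ) = (12/5 - 31*ρ/17)/(ρ + 5/2).
Order-2 pole: residue = g'(a); g'(-1) = -2366/765, so the residue is -2366/765.
List the singular points by increasing real part (a conjugate pair: the negative imaginary part first).

Radius of convergence at 0: 1.
At -5/2: a pole of order 1; residue 2366/765.
At -1: a pole of order 2; residue -2366/765.


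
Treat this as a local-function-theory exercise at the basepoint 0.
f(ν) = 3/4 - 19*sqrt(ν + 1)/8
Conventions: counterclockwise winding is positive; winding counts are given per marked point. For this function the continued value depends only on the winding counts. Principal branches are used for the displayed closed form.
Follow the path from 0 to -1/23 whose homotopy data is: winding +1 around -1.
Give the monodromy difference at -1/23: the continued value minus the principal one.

The rational part is single-valued and drops out of the difference; each branch term changes only by its own monodromy.
(-19/8)*sqrt(1 - ν/(-1)): winding +1 is odd, the square root flips sign, contributing -2*(-19/8)*sqrt(1 - (-1/23)/(-1)) = -2*(-19/8)*sqrt(22/23) = (19/92)*sqrt(506).
Summing the contributions at ν = -1/23 gives (19/92)*sqrt(506).

Continued minus principal equals (19/92)*sqrt(506).


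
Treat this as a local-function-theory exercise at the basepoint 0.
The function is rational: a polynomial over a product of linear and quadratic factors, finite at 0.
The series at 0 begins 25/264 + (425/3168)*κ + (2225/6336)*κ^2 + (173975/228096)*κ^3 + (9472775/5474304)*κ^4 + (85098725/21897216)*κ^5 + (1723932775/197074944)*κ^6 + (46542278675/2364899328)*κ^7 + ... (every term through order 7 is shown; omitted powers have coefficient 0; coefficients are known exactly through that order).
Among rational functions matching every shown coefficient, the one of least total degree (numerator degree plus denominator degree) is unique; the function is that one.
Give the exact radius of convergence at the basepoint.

No rational of total degree below 3 reproduces all 8 coefficients; solving the [0/3] Pade equations on them gives f(κ) = -8/(33*(κ - 4/9)*(κ + 12/5)**2), whose expansion matches every shown term.
Denominator factor (κ + 12/5)^2: pole of order 2 at -12/5, modulus 12/5.
Denominator factor (κ - 4/9): pole of order 1 at 4/9, modulus 4/9.
The radius of convergence is the smallest modulus among the singular points: 4/9.

The radius of convergence is 4/9.


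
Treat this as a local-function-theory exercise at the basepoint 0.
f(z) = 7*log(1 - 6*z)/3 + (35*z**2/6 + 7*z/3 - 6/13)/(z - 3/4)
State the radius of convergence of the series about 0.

The radius of convergence is 1/6.

Denominator factor (z - 3/4): pole of order 1 at 3/4, modulus 3/4.
Branch term (7/3)*log(1 - z/(1/6)): its argument vanishes at z = 1/6, a logarithmic branch point, modulus 1/6.
The radius of convergence is the smallest modulus among the singular points: 1/6.


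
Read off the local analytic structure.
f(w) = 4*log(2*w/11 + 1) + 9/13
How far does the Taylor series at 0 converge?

Branch term (4)*log(1 - w/(-11/2)): its argument vanishes at w = -11/2, a logarithmic branch point, modulus 11/2.
The radius of convergence is the smallest modulus among the singular points: 11/2.

The radius of convergence is 11/2.


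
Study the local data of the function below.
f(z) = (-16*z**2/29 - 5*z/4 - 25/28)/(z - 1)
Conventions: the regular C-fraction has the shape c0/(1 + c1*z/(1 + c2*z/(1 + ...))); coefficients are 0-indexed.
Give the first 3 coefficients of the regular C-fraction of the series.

The regular C-fraction coefficients are [25/28, -12/5, 497/435].

Taylor coefficients (expand at 0): a_0 = 25/28, a_1 = 15/7, a_2 = 547/203.
c0 = a_0 = 25/28. Peel one level at a time: if S = 1 + c*z/S' with S'(0) = 1, then c is the z-coefficient of S and S' = c*z/(S - 1).
S_1 = c0/f = 1 + (-12/5)*z + (1988/725)*z^2 + ...; c1 = -12/5.
S_2 = c1*z/(S_1 - 1) = 1 + (497/435)*z + ...; c2 = 497/435.


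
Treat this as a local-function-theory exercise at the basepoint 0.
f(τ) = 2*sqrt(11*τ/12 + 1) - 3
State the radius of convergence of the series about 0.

Branch term (2)*sqrt(1 - τ/(-12/11)): its argument vanishes at τ = -12/11, a square-root branch point, modulus 12/11.
The radius of convergence is the smallest modulus among the singular points: 12/11.

The radius of convergence is 12/11.


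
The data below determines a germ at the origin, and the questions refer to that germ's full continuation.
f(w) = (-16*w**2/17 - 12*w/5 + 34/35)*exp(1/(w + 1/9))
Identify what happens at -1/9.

The exponent 1/(w - (-1/9)) has a pole at -1/9, so exp(1/(w - (-1/9))) takes every nonzero value near it: an essential singularity (not a pole of any order).

The point is an essential singularity.


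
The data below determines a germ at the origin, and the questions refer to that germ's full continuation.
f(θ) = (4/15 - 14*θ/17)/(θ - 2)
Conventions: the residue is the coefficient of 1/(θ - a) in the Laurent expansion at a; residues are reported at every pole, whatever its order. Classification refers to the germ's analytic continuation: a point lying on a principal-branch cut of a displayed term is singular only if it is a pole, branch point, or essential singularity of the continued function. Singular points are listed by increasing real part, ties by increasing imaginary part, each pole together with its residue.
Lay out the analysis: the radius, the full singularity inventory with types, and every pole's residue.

Radius of convergence at 0: 2.
At 2: a pole of order 1; residue -352/255.

Denominator factor (θ - 2): pole of order 1 at 2, modulus 2.
The radius of convergence is the smallest modulus among the singular points: 2.
At the order-1 pole 2 set g(θ) = (θ - (2))*f(θ) = 4/15 - 14*θ/17.
Simple pole: residue = g(a) at a = 2, which is -352/255.


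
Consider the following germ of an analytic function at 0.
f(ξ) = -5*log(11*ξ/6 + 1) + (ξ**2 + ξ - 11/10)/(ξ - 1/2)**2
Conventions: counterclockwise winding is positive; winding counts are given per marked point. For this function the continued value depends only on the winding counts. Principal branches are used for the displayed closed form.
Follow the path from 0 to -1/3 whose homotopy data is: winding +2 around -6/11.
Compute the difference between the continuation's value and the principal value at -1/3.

Continued minus principal equals -(20)*pi*i.

The rational part is single-valued and drops out of the difference; each branch term changes only by its own monodromy.
(-5)*log(1 - ξ/(-6/11)): each positive loop around -6/11 adds 2*pi*i to the log, so winding +2 contributes (-5)*(2)*2*pi*i = -(20)*pi*i.
Summing the contributions at ξ = -1/3 gives -(20)*pi*i.


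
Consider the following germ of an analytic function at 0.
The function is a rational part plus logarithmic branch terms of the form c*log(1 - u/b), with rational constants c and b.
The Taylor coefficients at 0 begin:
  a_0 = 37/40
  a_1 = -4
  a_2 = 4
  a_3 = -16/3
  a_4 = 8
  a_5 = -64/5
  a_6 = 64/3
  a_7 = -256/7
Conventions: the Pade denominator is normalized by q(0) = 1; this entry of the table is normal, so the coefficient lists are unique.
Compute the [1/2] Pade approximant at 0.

The Pade approximant has numerator coefficients [37/40, -11689/3690]; denominator coefficients [1, 332/369, -160/369].

Taylor coefficients needed (read off): a_0 = 37/40, a_1 = -4, a_2 = 4, a_3 = -16/3.
Write the denominator as Q(u) = 1 + q1*u + q2*u^2. Requiring Q*f - P = O(u^4) with deg P <= 1 kills the coefficients of u^2..u^3 in Q*f:
  u^2: a_2 + q1*a_1 + q2*a_0 = 0, i.e. 4 + (-4)*q1 + (37/40)*q2 = 0.
  u^3: a_3 + q1*a_2 + q2*a_1 = 0, i.e. -16/3 + (4)*q1 + (-4)*q2 = 0.
Solving this linear system: q1 = 332/369, q2 = -160/369.
The numerator is Q*f truncated at degree 1: P0 = a_0 = 37/40; P1 = a_1 + q1*a_0 = -11689/3690.


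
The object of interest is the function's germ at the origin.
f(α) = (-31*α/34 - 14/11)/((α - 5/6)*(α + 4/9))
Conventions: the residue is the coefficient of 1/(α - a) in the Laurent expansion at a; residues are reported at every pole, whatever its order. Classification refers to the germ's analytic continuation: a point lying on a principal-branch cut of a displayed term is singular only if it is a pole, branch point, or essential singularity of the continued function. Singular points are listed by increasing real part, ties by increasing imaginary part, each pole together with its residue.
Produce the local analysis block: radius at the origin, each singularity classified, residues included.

Denominator factor (α + 4/9): pole of order 1 at -4/9, modulus 4/9.
Denominator factor (α - 5/6): pole of order 1 at 5/6, modulus 5/6.
The radius of convergence is the smallest modulus among the singular points: 4/9.
At the order-1 pole -4/9 set g(α) = (α - (-4/9))*f(α) = (-31*α/34 - 14/11)/(α - 5/6).
Simple pole: residue = g(a) at a = -4/9, which is 2920/4301.
At the order-1 pole 5/6 set g(α) = (α - (5/6))*f(α) = (-31*α/34 - 14/11)/(α + 4/9).
Simple pole: residue = g(a) at a = 5/6, which is -13683/8602.
List the singular points by increasing real part (a conjugate pair: the negative imaginary part first).

Radius of convergence at 0: 4/9.
At -4/9: a pole of order 1; residue 2920/4301.
At 5/6: a pole of order 1; residue -13683/8602.


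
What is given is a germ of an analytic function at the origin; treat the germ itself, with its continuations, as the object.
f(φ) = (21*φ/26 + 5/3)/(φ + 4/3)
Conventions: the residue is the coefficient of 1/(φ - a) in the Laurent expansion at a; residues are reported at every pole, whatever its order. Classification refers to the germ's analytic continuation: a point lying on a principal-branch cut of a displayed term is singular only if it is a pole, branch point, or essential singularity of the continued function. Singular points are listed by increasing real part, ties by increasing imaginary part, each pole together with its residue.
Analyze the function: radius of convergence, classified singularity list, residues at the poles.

Radius of convergence at 0: 4/3.
At -4/3: a pole of order 1; residue 23/39.

Denominator factor (φ + 4/3): pole of order 1 at -4/3, modulus 4/3.
The radius of convergence is the smallest modulus among the singular points: 4/3.
At the order-1 pole -4/3 set g(φ) = (φ - (-4/3))*f(φ) = 21*φ/26 + 5/3.
Simple pole: residue = g(a) at a = -4/3, which is 23/39.


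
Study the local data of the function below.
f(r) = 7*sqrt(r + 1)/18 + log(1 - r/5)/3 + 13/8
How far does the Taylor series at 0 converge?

The radius of convergence is 1.

Branch term (7/18)*sqrt(1 - r/(-1)): its argument vanishes at r = -1, a square-root branch point, modulus 1.
Branch term (1/3)*log(1 - r/(5)): its argument vanishes at r = 5, a logarithmic branch point, modulus 5.
The radius of convergence is the smallest modulus among the singular points: 1.


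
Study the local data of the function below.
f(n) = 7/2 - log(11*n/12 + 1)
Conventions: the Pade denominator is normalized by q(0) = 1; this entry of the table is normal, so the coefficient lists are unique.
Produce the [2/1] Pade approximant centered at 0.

The Pade approximant has numerator coefficients [7/2, 11/9, -121/864]; denominator coefficients [1, 11/18].

Taylor coefficients needed (expand at 0): a_0 = 7/2, a_1 = -11/12, a_2 = 121/288, a_3 = -1331/5184.
Write the denominator as Q(n) = 1 + q1*n. Requiring Q*f - P = O(n^4) with deg P <= 2 kills the coefficients of n^3..n^3 in Q*f:
  n^3: a_3 + q1*a_2 = 0, i.e. -1331/5184 + (121/288)*q1 = 0.
Solving this linear system: q1 = 11/18.
The numerator is Q*f truncated at degree 2: P0 = a_0 = 7/2; P1 = a_1 + q1*a_0 = 11/9; P2 = a_2 + q1*a_1 = -121/864.


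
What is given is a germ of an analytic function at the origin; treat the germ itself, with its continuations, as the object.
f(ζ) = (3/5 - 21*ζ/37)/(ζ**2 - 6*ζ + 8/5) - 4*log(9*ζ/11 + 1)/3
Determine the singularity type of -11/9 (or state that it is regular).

The point is a logarithmic branch point.

The term (-4/3)*log(1 - ζ/(-11/9)) has argument 1 - -11/9/(-11/9) = 0 at -11/9: a logarithmic (infinitely-sheeted) branch point; the remaining terms are analytic or single-valued there.


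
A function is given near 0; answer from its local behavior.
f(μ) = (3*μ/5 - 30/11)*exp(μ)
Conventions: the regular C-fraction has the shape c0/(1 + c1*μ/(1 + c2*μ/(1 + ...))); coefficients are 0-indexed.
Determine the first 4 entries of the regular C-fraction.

The regular C-fraction coefficients are [-30/11, -39/50, 821/1950, -1425/10673].

Taylor coefficients (expand at 0): a_0 = -30/11, a_1 = -117/55, a_2 = -42/55, a_3 = -17/110.
c0 = a_0 = -30/11. Peel one level at a time: if S = 1 + c*μ/S' with S'(0) = 1, then c is the μ-coefficient of S and S' = c*μ/(S - 1).
S_1 = c0/f = 1 + (-39/50)*μ + (821/2500)*μ^2 + ...; c1 = -39/50.
S_2 = c1*μ/(S_1 - 1) = 1 + (821/1950)*μ + (19/338)*μ^2 + ...; c2 = 821/1950.
S_3 = c2*μ/(S_2 - 1) = 1 + (-1425/10673)*μ + ...; c3 = -1425/10673.


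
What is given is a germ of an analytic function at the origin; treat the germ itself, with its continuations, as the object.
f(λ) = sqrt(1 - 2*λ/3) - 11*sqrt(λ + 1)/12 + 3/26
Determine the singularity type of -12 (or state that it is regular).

There is no denominator, hence no pole anywhere.
Branch term sqrt(1 - λ/(3/2)): argument at -12 is 9, nonzero, so -12 is not its branch point (a point on a principal cut is still regular for the continued germ).
Branch term sqrt(1 - λ/(-1)): argument at -12 is -11, nonzero, so -12 is not its branch point (a point on a principal cut is still regular for the continued germ).
So the germ continues analytically to -12.

The point is a regular point.


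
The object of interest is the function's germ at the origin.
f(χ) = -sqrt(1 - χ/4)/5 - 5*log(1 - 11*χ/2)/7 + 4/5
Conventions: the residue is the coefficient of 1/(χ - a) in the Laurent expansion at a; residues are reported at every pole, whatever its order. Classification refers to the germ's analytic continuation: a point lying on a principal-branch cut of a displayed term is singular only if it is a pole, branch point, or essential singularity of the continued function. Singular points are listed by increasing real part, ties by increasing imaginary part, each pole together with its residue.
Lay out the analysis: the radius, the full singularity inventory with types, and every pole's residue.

Branch term (-5/7)*log(1 - χ/(2/11)): its argument vanishes at χ = 2/11, a logarithmic branch point, modulus 2/11.
Branch term (-1/5)*sqrt(1 - χ/(4)): its argument vanishes at χ = 4, a square-root branch point, modulus 4.
The radius of convergence is the smallest modulus among the singular points: 2/11.
List the singular points by increasing real part (a conjugate pair: the negative imaginary part first).

Radius of convergence at 0: 2/11.
At 2/11: a logarithmic branch point.
At 4: an algebraic (square-root) branch point.


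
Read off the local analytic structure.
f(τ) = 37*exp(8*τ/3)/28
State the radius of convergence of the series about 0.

The factor exp(8*τ/3) is entire and contributes no finite singular point.
The polynomial part has no poles.
No finite singular points: the Taylor series at 0 converges everywhere.

The radius of convergence is infinite.


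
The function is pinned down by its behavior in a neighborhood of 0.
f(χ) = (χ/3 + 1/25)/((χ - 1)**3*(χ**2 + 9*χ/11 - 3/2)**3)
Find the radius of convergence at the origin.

The radius of convergence is -9/22 + (1/22)*sqrt(807).

Denominator factor (χ**2 + 9*χ/11 - 3/2)^3: discriminant 807/121, real irrational roots -9/22 + (1/22)*sqrt(807) and -9/22 - (1/22)*sqrt(807); poles of order 3, moduli -9/22 + (1/22)*sqrt(807) and 9/22 + (1/22)*sqrt(807).
Denominator factor (χ - 1)^3: pole of order 3 at 1, modulus 1.
The radius of convergence is the smallest modulus among the singular points: -9/22 + (1/22)*sqrt(807).


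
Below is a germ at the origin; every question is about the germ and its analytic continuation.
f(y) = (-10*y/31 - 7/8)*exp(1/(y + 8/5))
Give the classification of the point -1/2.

There is no denominator, hence no pole anywhere.
The essential point of exp(1/(y - (-8/5))) is -8/5, not -1/2.
So the germ continues analytically to -1/2.

The point is a regular point.


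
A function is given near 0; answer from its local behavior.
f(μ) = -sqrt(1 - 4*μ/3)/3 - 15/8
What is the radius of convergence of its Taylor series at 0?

Branch term (-1/3)*sqrt(1 - μ/(3/4)): its argument vanishes at μ = 3/4, a square-root branch point, modulus 3/4.
The radius of convergence is the smallest modulus among the singular points: 3/4.

The radius of convergence is 3/4.


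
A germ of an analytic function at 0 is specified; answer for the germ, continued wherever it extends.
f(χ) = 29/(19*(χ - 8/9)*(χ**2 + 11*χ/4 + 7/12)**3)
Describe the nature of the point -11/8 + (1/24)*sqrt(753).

The denominator factor χ**2 + 11*χ/4 + 7/12 vanishes at -11/8 + (1/24)*sqrt(753) and appears to the power 3; the numerator there equals 29/19, nonzero, and no other factor vanishes.
Hence a pole whose order is the multiplicity, 3.

The point is a pole of order 3.


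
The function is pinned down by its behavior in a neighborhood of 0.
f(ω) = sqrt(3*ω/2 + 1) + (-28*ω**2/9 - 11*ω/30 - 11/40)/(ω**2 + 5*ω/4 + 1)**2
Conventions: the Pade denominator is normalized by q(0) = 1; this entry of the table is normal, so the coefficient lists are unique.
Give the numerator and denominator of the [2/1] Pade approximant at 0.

Taylor coefficients needed (expand at 0): a_0 = 29/40, a_1 = 257/240, a_2 = -18517/5760, a_3 = 20417/2880.
Write the denominator as Q(ω) = 1 + q1*ω. Requiring Q*f - P = O(ω^4) with deg P <= 2 kills the coefficients of ω^3..ω^3 in Q*f:
  ω^3: a_3 + q1*a_2 = 0, i.e. 20417/2880 + (-18517/5760)*q1 = 0.
Solving this linear system: q1 = 40834/18517.
The numerator is Q*f truncated at degree 2: P0 = a_0 = 29/40; P1 = a_1 + q1*a_0 = 2372797/888816; P2 = a_2 + q1*a_1 = -91015177/106657920.

The Pade approximant has numerator coefficients [29/40, 2372797/888816, -91015177/106657920]; denominator coefficients [1, 40834/18517].
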